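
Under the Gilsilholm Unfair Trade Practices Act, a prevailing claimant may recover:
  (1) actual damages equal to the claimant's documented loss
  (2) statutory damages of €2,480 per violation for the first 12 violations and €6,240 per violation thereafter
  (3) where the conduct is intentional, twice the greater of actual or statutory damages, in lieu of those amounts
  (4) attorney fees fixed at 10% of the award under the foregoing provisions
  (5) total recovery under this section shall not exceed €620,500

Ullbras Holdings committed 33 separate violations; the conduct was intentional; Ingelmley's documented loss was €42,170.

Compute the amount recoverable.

€353,760

First 12 violations: 12 × €2,480 = €29,760
Remaining violations: (33 − 12) × €6,240 = €131,040
Statutory damages: €29,760 + €131,040 = €160,800
Greater of actual damages (€42,170) or statutory damages (€160,800): €160,800
Doubled: 2 × €160,800 = €321,600
Attorney fees: 10% of €321,600 = €32,160
Total before cap: €321,600 + €32,160 = €353,760
Cap at €620,500: €353,760 is within the cap, no reduction.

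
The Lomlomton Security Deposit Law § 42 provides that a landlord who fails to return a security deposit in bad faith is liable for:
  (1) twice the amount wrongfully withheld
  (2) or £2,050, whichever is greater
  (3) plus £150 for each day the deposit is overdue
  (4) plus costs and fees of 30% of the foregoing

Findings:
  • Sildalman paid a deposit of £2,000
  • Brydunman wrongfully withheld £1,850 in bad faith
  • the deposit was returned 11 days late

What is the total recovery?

Doubled: 2 × £1,850 = £3,700
Minimum £2,050: £3,700 meets the minimum, no increase.
Late-return penalty: 11 × £150 = £1,650
Damages plus late penalty: £3,700 + £1,650 = £5,350
Costs and fees: 30% of £5,350 = £1,605
Total recovery: £5,350 + £1,605 = £6,955

£6,955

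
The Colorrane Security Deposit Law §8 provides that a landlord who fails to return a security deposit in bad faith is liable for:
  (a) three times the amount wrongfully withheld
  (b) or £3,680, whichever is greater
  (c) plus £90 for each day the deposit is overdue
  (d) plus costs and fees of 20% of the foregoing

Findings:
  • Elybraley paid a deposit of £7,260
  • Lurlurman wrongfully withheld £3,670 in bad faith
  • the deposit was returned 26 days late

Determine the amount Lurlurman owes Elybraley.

£16,020

Trebled: 3 × £3,670 = £11,010
Minimum £3,680: £11,010 meets the minimum, no increase.
Late-return penalty: 26 × £90 = £2,340
Damages plus late penalty: £11,010 + £2,340 = £13,350
Costs and fees: 20% of £13,350 = £2,670
Total recovery: £13,350 + £2,670 = £16,020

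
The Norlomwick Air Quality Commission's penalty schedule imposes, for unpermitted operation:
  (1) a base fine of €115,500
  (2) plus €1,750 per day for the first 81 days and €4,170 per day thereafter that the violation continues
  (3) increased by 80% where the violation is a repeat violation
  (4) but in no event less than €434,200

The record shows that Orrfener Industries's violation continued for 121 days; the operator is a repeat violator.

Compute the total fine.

First 81 days: 81 × €1,750 = €141,750
Remaining days: (121 − 81) × €4,170 = €166,800
Per-day component: €141,750 + €166,800 = €308,550
Base plus per-day: €115,500 + €308,550 = €424,050
Enhancement: 80% of €424,050 = €339,240
Enhanced fine: €424,050 + €339,240 = €763,290
Minimum €434,200: €763,290 meets the minimum, no increase.

€763,290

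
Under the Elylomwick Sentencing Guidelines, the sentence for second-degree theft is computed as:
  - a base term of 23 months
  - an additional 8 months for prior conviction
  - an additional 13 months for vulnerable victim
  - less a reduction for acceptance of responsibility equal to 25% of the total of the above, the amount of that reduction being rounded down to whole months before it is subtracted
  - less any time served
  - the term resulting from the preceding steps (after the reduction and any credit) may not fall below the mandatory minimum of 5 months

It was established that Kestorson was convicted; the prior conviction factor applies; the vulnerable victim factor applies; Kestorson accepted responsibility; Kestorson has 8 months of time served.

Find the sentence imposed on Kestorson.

Prior conviction enhancement: +8 months
Vulnerable victim enhancement: +13 months
Adjusted term: 23 months + 8 months + 13 months = 44 months
Acceptance of responsibility reduction: 25% of 44 months = 11 months (rounded down)
After reduction: 44 − 11 = 33 months
Less time served: 33 months − 8 months = 25 months
Minimum 5 months: 25 months meets the minimum, no increase.

25 months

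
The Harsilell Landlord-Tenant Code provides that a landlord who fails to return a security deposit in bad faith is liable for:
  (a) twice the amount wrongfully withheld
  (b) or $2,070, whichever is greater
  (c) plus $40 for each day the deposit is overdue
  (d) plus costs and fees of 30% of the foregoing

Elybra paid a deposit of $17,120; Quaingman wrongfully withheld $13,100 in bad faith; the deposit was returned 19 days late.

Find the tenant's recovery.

Doubled: 2 × $13,100 = $26,200
Minimum $2,070: $26,200 meets the minimum, no increase.
Late-return penalty: 19 × $40 = $760
Damages plus late penalty: $26,200 + $760 = $26,960
Costs and fees: 30% of $26,960 = $8,088
Total recovery: $26,960 + $8,088 = $35,048

$35,048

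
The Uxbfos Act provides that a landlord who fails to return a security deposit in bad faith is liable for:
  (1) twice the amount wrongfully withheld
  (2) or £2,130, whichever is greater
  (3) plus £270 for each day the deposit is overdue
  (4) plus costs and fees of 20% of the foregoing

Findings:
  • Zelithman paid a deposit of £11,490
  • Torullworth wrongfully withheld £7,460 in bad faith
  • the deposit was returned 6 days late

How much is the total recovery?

Doubled: 2 × £7,460 = £14,920
Minimum £2,130: £14,920 meets the minimum, no increase.
Late-return penalty: 6 × £270 = £1,620
Damages plus late penalty: £14,920 + £1,620 = £16,540
Costs and fees: 20% of £16,540 = £3,308
Total recovery: £16,540 + £3,308 = £19,848

Recovery: £19,848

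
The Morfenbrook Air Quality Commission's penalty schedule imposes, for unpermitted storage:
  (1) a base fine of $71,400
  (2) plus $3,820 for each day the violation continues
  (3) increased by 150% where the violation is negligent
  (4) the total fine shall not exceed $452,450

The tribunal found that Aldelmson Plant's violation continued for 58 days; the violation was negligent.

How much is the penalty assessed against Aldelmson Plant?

$452,450

Per-day component: 58 × $3,820 = $221,560
Base plus per-day: $71,400 + $221,560 = $292,960
Enhancement: 150% of $292,960 = $439,440
Enhanced fine: $292,960 + $439,440 = $732,400
Cap at $452,450: $732,400 exceeds the cap → $452,450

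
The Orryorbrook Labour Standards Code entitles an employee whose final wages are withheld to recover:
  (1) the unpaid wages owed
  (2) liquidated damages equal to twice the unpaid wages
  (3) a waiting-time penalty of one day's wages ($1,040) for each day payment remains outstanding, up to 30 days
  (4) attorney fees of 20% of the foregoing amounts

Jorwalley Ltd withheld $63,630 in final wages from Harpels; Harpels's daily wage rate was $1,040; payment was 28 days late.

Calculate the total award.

Doubled: 2 × $63,630 = $127,260
Penalty days: min(28, 30) = 28
Waiting-time penalty: 28 × $1,040 = $29,120
Subtotal: $63,630 + $127,260 + $29,120 = $220,010
Attorney fees: 20% of $220,010 = $44,002
Total award: $220,010 + $44,002 = $264,012

$264,012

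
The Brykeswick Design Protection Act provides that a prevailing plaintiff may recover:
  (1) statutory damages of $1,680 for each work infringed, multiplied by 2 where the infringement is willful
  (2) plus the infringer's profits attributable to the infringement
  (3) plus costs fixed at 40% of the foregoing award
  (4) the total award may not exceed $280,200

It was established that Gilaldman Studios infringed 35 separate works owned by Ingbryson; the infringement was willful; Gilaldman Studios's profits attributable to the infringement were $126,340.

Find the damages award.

$280,200

Statutory damages: 35 × $1,680 = $58,800
Doubled: 2 × $58,800 = $117,600
Combined award: $117,600 + $126,340 = $243,940
Costs: 40% of $243,940 = $97,576
Award plus costs: $243,940 + $97,576 = $341,516
Cap at $280,200: $341,516 exceeds the cap → $280,200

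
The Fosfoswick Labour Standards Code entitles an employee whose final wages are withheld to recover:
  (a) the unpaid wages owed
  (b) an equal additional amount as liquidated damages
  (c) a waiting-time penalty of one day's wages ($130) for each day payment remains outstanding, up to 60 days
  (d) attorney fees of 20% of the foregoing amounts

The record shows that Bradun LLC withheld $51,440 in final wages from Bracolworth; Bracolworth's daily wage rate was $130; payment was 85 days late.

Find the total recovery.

Liquidated damages (equal amount): $51,440
Penalty days: min(85, 60) = 60
Waiting-time penalty: 60 × $130 = $7,800
Subtotal: $51,440 + $51,440 + $7,800 = $110,680
Attorney fees: 20% of $110,680 = $22,136
Total award: $110,680 + $22,136 = $132,816

$132,816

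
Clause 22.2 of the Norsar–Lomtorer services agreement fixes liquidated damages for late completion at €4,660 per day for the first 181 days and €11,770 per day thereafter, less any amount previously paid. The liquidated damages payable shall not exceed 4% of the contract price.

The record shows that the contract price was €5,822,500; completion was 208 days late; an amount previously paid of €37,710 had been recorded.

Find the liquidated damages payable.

First 181 days: 181 × €4,660 = €843,460
Remaining days: (208 − 181) × €11,770 = €317,790
Accrued per-day damages: €843,460 + €317,790 = €1,161,250
Less amount previously paid: €1,161,250 − €37,710 = €1,123,540
Cap: 4% of €5,822,500 = €232,900
Cap at €232,900: €1,123,540 exceeds the cap → €232,900

€232,900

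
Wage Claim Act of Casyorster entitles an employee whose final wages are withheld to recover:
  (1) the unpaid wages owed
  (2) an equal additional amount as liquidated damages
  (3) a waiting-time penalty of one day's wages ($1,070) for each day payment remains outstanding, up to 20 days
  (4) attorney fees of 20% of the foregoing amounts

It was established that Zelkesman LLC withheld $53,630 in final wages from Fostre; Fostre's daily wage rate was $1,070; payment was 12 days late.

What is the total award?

Liquidated damages (equal amount): $53,630
Penalty days: min(12, 20) = 12
Waiting-time penalty: 12 × $1,070 = $12,840
Subtotal: $53,630 + $53,630 + $12,840 = $120,100
Attorney fees: 20% of $120,100 = $24,020
Total award: $120,100 + $24,020 = $144,120

$144,120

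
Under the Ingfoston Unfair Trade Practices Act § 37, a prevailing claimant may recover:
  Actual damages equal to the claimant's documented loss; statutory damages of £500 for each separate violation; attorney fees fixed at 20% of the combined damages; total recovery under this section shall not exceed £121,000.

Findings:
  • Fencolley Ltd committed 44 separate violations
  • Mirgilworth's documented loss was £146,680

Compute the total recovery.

£121,000

Statutory damages: 44 × £500 = £22,000
Combined damages: £146,680 + £22,000 = £168,680
Attorney fees: 20% of £168,680 = £33,736
Total before cap: £168,680 + £33,736 = £202,416
Cap at £121,000: £202,416 exceeds the cap → £121,000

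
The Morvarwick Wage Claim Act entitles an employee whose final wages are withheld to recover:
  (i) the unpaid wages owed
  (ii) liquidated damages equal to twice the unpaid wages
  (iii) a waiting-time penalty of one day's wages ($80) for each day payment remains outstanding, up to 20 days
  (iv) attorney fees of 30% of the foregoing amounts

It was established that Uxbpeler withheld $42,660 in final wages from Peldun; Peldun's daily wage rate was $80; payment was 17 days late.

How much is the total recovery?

Doubled: 2 × $42,660 = $85,320
Penalty days: min(17, 20) = 17
Waiting-time penalty: 17 × $80 = $1,360
Subtotal: $42,660 + $85,320 + $1,360 = $129,340
Attorney fees: 30% of $129,340 = $38,802
Total award: $129,340 + $38,802 = $168,142

$168,142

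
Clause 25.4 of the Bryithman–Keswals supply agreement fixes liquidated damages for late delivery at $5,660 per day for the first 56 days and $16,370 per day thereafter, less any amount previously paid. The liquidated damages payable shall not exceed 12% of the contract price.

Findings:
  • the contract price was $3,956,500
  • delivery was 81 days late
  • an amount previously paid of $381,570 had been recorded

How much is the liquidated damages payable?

First 56 days: 56 × $5,660 = $316,960
Remaining days: (81 − 56) × $16,370 = $409,250
Accrued per-day damages: $316,960 + $409,250 = $726,210
Less amount previously paid: $726,210 − $381,570 = $344,640
Cap: 12% of $3,956,500 = $474,780
Cap at $474,780: $344,640 is within the cap, no reduction.

$344,640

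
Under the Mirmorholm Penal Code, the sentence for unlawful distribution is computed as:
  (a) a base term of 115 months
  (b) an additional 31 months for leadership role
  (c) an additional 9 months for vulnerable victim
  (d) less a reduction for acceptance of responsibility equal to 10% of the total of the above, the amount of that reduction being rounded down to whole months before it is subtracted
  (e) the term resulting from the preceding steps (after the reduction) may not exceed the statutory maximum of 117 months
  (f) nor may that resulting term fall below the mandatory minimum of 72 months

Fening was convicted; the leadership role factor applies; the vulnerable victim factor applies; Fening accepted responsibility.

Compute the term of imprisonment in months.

Sentence: 117 months

Leadership role enhancement: +31 months
Vulnerable victim enhancement: +9 months
Adjusted term: 115 months + 31 months + 9 months = 155 months
Acceptance of responsibility reduction: 10% of 155 months = 15 months (rounded down)
After reduction: 155 − 15 = 140 months
Cap at 117 months: 140 months exceeds the cap → 117 months
Minimum 72 months: 117 months meets the minimum, no increase.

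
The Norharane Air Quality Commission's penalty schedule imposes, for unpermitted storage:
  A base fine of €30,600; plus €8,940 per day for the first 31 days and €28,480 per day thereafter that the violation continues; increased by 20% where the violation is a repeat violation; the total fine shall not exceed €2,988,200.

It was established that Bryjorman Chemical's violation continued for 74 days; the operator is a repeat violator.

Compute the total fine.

First 31 days: 31 × €8,940 = €277,140
Remaining days: (74 − 31) × €28,480 = €1,224,640
Per-day component: €277,140 + €1,224,640 = €1,501,780
Base plus per-day: €30,600 + €1,501,780 = €1,532,380
Enhancement: 20% of €1,532,380 = €306,476
Enhanced fine: €1,532,380 + €306,476 = €1,838,856
Cap at €2,988,200: €1,838,856 is within the cap, no reduction.

Civil penalty: €1,838,856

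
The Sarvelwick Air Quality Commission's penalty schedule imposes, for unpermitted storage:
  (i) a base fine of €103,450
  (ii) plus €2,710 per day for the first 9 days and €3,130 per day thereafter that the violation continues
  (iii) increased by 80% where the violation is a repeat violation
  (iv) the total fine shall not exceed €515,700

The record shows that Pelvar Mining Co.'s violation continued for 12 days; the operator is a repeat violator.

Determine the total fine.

First 9 days: 9 × €2,710 = €24,390
Remaining days: (12 − 9) × €3,130 = €9,390
Per-day component: €24,390 + €9,390 = €33,780
Base plus per-day: €103,450 + €33,780 = €137,230
Enhancement: 80% of €137,230 = €109,784
Enhanced fine: €137,230 + €109,784 = €247,014
Cap at €515,700: €247,014 is within the cap, no reduction.

€247,014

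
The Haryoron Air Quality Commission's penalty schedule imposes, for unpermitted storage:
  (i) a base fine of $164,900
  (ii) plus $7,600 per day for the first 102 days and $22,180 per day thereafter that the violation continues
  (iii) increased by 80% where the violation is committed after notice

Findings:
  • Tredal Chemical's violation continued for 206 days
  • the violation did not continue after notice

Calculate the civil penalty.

First 102 days: 102 × $7,600 = $775,200
Remaining days: (206 − 102) × $22,180 = $2,306,720
Per-day component: $775,200 + $2,306,720 = $3,081,920
Base plus per-day: $164,900 + $3,081,920 = $3,246,820
The violation did not continue after notice: no 80% increase.

$3,246,820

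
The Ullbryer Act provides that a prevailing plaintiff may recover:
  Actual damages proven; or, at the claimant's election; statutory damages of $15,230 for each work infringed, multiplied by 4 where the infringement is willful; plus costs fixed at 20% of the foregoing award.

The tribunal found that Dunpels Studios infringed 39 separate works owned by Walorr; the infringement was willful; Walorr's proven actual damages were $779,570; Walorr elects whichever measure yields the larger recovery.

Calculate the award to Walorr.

$2,851,056

Statutory damages: 39 × $15,230 = $593,970
Multiplied by 4: 4 × $593,970 = $2,375,880
Greater of actual damages ($779,570) or enhanced statutory damages ($2,375,880): $2,375,880
Costs: 20% of $2,375,880 = $475,176
Award plus costs: $2,375,880 + $475,176 = $2,851,056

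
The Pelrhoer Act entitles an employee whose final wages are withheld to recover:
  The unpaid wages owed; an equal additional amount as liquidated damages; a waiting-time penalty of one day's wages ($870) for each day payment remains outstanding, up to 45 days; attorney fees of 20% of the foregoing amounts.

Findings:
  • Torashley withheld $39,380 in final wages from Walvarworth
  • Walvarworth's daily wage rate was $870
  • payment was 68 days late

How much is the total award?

Liquidated damages (equal amount): $39,380
Penalty days: min(68, 45) = 45
Waiting-time penalty: 45 × $870 = $39,150
Subtotal: $39,380 + $39,380 + $39,150 = $117,910
Attorney fees: 20% of $117,910 = $23,582
Total award: $117,910 + $23,582 = $141,492

Total award: $141,492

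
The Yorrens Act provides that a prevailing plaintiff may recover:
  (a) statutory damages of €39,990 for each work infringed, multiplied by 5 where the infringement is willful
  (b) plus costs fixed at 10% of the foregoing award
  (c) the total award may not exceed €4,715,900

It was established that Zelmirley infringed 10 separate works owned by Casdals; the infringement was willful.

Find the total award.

Statutory damages: 10 × €39,990 = €399,900
Multiplied by 5: 5 × €399,900 = €1,999,500
Costs: 10% of €1,999,500 = €199,950
Award plus costs: €1,999,500 + €199,950 = €2,199,450
Cap at €4,715,900: €2,199,450 is within the cap, no reduction.

€2,199,450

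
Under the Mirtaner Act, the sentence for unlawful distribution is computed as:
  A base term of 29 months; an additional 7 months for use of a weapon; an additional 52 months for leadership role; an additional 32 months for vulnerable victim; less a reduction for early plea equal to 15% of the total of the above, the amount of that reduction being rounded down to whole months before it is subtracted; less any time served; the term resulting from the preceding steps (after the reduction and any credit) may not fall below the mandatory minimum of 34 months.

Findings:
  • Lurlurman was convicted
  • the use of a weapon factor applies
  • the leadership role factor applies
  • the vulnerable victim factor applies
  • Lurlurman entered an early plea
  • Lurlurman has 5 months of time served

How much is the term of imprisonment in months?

97 months

Use of a weapon enhancement: +7 months
Leadership role enhancement: +52 months
Vulnerable victim enhancement: +32 months
Adjusted term: 29 months + 7 months + 52 months + 32 months = 120 months
Early plea reduction: 15% of 120 months = 18 months (rounded down)
After reduction: 120 − 18 = 102 months
Less time served: 102 months − 5 months = 97 months
Minimum 34 months: 97 months meets the minimum, no increase.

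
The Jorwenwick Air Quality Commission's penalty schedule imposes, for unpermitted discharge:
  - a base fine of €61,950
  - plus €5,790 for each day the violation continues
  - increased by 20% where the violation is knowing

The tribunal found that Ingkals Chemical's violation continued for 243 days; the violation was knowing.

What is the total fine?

Per-day component: 243 × €5,790 = €1,406,970
Base plus per-day: €61,950 + €1,406,970 = €1,468,920
Enhancement: 20% of €1,468,920 = €293,784
Enhanced fine: €1,468,920 + €293,784 = €1,762,704

€1,762,704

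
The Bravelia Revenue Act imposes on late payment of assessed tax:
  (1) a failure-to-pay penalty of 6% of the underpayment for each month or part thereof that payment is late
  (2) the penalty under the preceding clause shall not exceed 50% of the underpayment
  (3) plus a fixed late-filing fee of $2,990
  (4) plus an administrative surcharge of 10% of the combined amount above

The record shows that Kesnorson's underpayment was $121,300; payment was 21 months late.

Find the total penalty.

$70,004

Accrued rate: 6% × 21 = 126%, capped at 50% → 50%
Failure-to-pay penalty: 50% of $121,300 = $60,650
Penalty before surcharge: $60,650 + $2,990 = $63,640
Administrative surcharge: 10% of $63,640 = $6,364
Total penalty: $63,640 + $6,364 = $70,004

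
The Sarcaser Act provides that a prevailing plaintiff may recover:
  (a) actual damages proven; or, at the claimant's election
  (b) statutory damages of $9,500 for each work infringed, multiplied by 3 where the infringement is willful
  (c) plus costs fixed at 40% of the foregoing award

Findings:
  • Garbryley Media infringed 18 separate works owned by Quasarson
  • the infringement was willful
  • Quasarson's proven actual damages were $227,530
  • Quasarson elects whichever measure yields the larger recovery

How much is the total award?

Statutory damages: 18 × $9,500 = $171,000
Trebled: 3 × $171,000 = $513,000
Greater of actual damages ($227,530) or enhanced statutory damages ($513,000): $513,000
Costs: 40% of $513,000 = $205,200
Award plus costs: $513,000 + $205,200 = $718,200

$718,200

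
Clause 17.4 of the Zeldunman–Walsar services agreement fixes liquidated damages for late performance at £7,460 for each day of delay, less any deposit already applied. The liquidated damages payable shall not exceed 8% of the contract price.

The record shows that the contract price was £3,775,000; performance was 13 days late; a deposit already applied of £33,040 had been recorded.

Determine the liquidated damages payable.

Per-day damages: 13 × £7,460 = £96,980
Less deposit already applied: £96,980 − £33,040 = £63,940
Cap: 8% of £3,775,000 = £302,000
Cap at £302,000: £63,940 is within the cap, no reduction.

£63,940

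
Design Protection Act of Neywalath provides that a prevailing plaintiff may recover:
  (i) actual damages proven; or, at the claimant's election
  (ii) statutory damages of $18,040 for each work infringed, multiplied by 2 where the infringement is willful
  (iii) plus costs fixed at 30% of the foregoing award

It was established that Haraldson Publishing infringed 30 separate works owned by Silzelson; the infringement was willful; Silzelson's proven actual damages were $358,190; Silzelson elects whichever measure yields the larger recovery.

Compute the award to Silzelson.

$1,407,120

Statutory damages: 30 × $18,040 = $541,200
Doubled: 2 × $541,200 = $1,082,400
Greater of actual damages ($358,190) or enhanced statutory damages ($1,082,400): $1,082,400
Costs: 30% of $1,082,400 = $324,720
Award plus costs: $1,082,400 + $324,720 = $1,407,120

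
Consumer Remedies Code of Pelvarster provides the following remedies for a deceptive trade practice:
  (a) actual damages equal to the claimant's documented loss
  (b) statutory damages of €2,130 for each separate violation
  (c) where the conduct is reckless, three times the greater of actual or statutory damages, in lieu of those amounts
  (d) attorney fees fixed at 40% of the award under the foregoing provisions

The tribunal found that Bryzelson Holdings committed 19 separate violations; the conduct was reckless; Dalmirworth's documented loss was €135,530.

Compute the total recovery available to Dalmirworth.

€569,226

Statutory damages: 19 × €2,130 = €40,470
Greater of actual damages (€135,530) or statutory damages (€40,470): €135,530
Trebled: 3 × €135,530 = €406,590
Attorney fees: 40% of €406,590 = €162,636
Total recovery: €406,590 + €162,636 = €569,226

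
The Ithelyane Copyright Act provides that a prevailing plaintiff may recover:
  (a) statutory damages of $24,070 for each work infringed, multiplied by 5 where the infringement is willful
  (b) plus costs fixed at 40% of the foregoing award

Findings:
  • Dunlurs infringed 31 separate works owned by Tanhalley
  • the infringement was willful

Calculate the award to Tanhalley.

Statutory damages: 31 × $24,070 = $746,170
Multiplied by 5: 5 × $746,170 = $3,730,850
Costs: 40% of $3,730,850 = $1,492,340
Award plus costs: $3,730,850 + $1,492,340 = $5,223,190

$5,223,190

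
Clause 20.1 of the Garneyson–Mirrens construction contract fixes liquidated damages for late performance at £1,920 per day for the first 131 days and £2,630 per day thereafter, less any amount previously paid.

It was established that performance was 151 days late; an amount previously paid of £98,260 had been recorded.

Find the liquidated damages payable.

First 131 days: 131 × £1,920 = £251,520
Remaining days: (151 − 131) × £2,630 = £52,600
Accrued per-day damages: £251,520 + £52,600 = £304,120
Less amount previously paid: £304,120 − £98,260 = £205,860

£205,860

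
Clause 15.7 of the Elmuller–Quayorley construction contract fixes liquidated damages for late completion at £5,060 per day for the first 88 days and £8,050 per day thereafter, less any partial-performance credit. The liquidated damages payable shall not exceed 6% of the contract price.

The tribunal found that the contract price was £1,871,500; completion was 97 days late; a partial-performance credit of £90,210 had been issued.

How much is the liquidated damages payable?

First 88 days: 88 × £5,060 = £445,280
Remaining days: (97 − 88) × £8,050 = £72,450
Accrued per-day damages: £445,280 + £72,450 = £517,730
Less partial-performance credit: £517,730 − £90,210 = £427,520
Cap: 6% of £1,871,500 = £112,290
Cap at £112,290: £427,520 exceeds the cap → £112,290

£112,290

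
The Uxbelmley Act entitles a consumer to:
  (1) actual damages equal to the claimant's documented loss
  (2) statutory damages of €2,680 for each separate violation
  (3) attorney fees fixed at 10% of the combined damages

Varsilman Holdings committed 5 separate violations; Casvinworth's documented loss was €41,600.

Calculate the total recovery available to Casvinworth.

€60,500

Statutory damages: 5 × €2,680 = €13,400
Combined damages: €41,600 + €13,400 = €55,000
Attorney fees: 10% of €55,000 = €5,500
Total recovery: €55,000 + €5,500 = €60,500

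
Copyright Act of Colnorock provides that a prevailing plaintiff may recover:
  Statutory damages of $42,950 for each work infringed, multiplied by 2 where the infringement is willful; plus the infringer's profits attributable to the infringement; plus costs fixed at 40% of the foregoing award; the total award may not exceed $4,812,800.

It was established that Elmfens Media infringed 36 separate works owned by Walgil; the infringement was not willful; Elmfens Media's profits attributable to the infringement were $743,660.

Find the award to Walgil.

Statutory damages: 36 × $42,950 = $1,546,200
Infringement not willful: no ×2 enhancement.
Combined award: $1,546,200 + $743,660 = $2,289,860
Costs: 40% of $2,289,860 = $915,944
Award plus costs: $2,289,860 + $915,944 = $3,205,804
Cap at $4,812,800: $3,205,804 is within the cap, no reduction.

$3,205,804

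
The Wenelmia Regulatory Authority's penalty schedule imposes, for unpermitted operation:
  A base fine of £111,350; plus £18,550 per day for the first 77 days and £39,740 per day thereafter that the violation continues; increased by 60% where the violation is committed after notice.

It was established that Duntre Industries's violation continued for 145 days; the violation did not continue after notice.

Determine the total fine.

First 77 days: 77 × £18,550 = £1,428,350
Remaining days: (145 − 77) × £39,740 = £2,702,320
Per-day component: £1,428,350 + £2,702,320 = £4,130,670
Base plus per-day: £111,350 + £4,130,670 = £4,242,020
The violation did not continue after notice: no 60% increase.

£4,242,020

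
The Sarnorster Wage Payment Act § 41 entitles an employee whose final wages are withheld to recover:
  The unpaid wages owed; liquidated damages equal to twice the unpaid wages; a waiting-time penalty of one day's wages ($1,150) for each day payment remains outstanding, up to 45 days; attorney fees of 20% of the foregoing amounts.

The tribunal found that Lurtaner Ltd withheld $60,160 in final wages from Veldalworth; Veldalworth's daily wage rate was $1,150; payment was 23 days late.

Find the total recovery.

$248,316

Doubled: 2 × $60,160 = $120,320
Penalty days: min(23, 45) = 23
Waiting-time penalty: 23 × $1,150 = $26,450
Subtotal: $60,160 + $120,320 + $26,450 = $206,930
Attorney fees: 20% of $206,930 = $41,386
Total award: $206,930 + $41,386 = $248,316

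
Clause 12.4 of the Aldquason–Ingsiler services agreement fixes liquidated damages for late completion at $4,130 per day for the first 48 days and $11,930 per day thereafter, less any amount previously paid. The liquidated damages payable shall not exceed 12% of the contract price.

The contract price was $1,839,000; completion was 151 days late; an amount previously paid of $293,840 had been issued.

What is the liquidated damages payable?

$220,680

First 48 days: 48 × $4,130 = $198,240
Remaining days: (151 − 48) × $11,930 = $1,228,790
Accrued per-day damages: $198,240 + $1,228,790 = $1,427,030
Less amount previously paid: $1,427,030 − $293,840 = $1,133,190
Cap: 12% of $1,839,000 = $220,680
Cap at $220,680: $1,133,190 exceeds the cap → $220,680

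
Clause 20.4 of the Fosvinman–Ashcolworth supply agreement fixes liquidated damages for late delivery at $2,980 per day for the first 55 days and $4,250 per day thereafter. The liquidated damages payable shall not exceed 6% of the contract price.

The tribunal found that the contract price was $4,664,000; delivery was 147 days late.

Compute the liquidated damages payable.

First 55 days: 55 × $2,980 = $163,900
Remaining days: (147 − 55) × $4,250 = $391,000
Accrued per-day damages: $163,900 + $391,000 = $554,900
Cap: 6% of $4,664,000 = $279,840
Cap at $279,840: $554,900 exceeds the cap → $279,840

$279,840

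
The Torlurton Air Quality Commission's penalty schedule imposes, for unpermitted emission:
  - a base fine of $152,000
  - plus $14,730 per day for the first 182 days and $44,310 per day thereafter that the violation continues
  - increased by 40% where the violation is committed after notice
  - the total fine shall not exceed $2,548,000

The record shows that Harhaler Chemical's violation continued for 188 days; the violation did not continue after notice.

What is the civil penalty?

First 182 days: 182 × $14,730 = $2,680,860
Remaining days: (188 − 182) × $44,310 = $265,860
Per-day component: $2,680,860 + $265,860 = $2,946,720
Base plus per-day: $152,000 + $2,946,720 = $3,098,720
The violation did not continue after notice: no 40% increase.
Cap at $2,548,000: $3,098,720 exceeds the cap → $2,548,000

$2,548,000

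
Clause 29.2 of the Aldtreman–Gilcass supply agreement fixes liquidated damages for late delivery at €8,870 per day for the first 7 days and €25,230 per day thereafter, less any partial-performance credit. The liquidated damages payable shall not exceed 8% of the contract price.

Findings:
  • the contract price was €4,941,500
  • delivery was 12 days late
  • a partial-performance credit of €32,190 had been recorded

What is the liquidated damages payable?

First 7 days: 7 × €8,870 = €62,090
Remaining days: (12 − 7) × €25,230 = €126,150
Accrued per-day damages: €62,090 + €126,150 = €188,240
Less partial-performance credit: €188,240 − €32,190 = €156,050
Cap: 8% of €4,941,500 = €395,320
Cap at €395,320: €156,050 is within the cap, no reduction.

€156,050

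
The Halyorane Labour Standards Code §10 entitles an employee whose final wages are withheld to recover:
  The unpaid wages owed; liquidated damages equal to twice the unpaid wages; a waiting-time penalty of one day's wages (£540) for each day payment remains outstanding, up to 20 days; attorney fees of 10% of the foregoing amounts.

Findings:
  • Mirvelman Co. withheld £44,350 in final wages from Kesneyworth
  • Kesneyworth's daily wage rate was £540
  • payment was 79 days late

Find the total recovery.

Doubled: 2 × £44,350 = £88,700
Penalty days: min(79, 20) = 20
Waiting-time penalty: 20 × £540 = £10,800
Subtotal: £44,350 + £88,700 + £10,800 = £143,850
Attorney fees: 10% of £143,850 = £14,385
Total award: £143,850 + £14,385 = £158,235

£158,235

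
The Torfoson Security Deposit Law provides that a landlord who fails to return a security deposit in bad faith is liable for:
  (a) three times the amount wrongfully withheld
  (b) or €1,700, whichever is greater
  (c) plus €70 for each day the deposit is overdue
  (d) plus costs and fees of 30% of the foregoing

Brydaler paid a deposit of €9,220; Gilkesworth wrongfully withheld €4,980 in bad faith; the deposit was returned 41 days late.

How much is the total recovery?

€23,153

Trebled: 3 × €4,980 = €14,940
Minimum €1,700: €14,940 meets the minimum, no increase.
Late-return penalty: 41 × €70 = €2,870
Damages plus late penalty: €14,940 + €2,870 = €17,810
Costs and fees: 30% of €17,810 = €5,343
Total recovery: €17,810 + €5,343 = €23,153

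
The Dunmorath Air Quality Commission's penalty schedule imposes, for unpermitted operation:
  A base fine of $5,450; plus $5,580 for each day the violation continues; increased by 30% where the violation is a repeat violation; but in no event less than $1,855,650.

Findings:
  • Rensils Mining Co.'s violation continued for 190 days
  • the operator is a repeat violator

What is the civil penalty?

$1,855,650

Per-day component: 190 × $5,580 = $1,060,200
Base plus per-day: $5,450 + $1,060,200 = $1,065,650
Enhancement: 30% of $1,065,650 = $319,695
Enhanced fine: $1,065,650 + $319,695 = $1,385,345
Minimum $1,855,650: $1,385,345 is below the minimum → $1,855,650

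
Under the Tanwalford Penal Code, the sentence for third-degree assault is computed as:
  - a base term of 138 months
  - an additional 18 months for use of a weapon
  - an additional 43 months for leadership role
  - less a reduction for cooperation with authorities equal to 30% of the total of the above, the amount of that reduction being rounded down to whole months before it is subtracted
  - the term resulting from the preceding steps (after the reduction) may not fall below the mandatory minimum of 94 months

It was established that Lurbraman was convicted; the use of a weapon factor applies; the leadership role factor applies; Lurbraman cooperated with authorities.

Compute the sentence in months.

Sentence: 140 months

Use of a weapon enhancement: +18 months
Leadership role enhancement: +43 months
Adjusted term: 138 months + 18 months + 43 months = 199 months
Cooperation with authorities reduction: 30% of 199 months = 59 months (rounded down)
After reduction: 199 − 59 = 140 months
Minimum 94 months: 140 months meets the minimum, no increase.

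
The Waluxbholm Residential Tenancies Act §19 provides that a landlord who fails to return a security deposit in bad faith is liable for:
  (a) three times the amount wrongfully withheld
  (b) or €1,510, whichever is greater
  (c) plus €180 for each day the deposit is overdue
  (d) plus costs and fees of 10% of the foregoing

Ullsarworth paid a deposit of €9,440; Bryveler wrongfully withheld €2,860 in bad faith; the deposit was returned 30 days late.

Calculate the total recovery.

Trebled: 3 × €2,860 = €8,580
Minimum €1,510: €8,580 meets the minimum, no increase.
Late-return penalty: 30 × €180 = €5,400
Damages plus late penalty: €8,580 + €5,400 = €13,980
Costs and fees: 10% of €13,980 = €1,398
Total recovery: €13,980 + €1,398 = €15,378

€15,378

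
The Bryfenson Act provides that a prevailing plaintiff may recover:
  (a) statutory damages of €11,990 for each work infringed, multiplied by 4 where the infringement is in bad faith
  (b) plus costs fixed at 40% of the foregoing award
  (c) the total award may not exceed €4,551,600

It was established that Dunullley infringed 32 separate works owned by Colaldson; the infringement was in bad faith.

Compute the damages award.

€2,148,608

Statutory damages: 32 × €11,990 = €383,680
Multiplied by 4: 4 × €383,680 = €1,534,720
Costs: 40% of €1,534,720 = €613,888
Award plus costs: €1,534,720 + €613,888 = €2,148,608
Cap at €4,551,600: €2,148,608 is within the cap, no reduction.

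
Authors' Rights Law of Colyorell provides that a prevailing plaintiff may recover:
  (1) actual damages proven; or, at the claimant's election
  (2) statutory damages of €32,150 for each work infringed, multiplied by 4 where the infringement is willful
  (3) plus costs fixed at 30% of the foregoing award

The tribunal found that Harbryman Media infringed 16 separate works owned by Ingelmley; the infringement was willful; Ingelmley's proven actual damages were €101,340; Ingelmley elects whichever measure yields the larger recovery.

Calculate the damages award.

Statutory damages: 16 × €32,150 = €514,400
Multiplied by 4: 4 × €514,400 = €2,057,600
Greater of actual damages (€101,340) or enhanced statutory damages (€2,057,600): €2,057,600
Costs: 30% of €2,057,600 = €617,280
Award plus costs: €2,057,600 + €617,280 = €2,674,880

€2,674,880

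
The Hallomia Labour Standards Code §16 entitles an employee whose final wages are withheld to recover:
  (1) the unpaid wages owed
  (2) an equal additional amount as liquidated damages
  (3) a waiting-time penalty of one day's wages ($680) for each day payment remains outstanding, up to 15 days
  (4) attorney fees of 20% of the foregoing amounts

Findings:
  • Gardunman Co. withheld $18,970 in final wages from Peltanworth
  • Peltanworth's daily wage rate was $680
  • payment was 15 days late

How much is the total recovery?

$57,768

Liquidated damages (equal amount): $18,970
Penalty days: min(15, 15) = 15
Waiting-time penalty: 15 × $680 = $10,200
Subtotal: $18,970 + $18,970 + $10,200 = $48,140
Attorney fees: 20% of $48,140 = $9,628
Total award: $48,140 + $9,628 = $57,768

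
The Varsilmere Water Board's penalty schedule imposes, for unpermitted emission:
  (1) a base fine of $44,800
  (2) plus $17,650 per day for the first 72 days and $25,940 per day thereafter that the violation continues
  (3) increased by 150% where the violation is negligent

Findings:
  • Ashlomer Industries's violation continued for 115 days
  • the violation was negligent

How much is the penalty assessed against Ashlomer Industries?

First 72 days: 72 × $17,650 = $1,270,800
Remaining days: (115 − 72) × $25,940 = $1,115,420
Per-day component: $1,270,800 + $1,115,420 = $2,386,220
Base plus per-day: $44,800 + $2,386,220 = $2,431,020
Enhancement: 150% of $2,431,020 = $3,646,530
Enhanced fine: $2,431,020 + $3,646,530 = $6,077,550

Civil penalty: $6,077,550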